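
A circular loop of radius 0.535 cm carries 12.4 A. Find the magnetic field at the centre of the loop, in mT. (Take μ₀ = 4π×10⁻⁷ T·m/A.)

B ≈ 1.46 mT

At the centre of a circular loop the Biot–Savart law gives B = μ₀I/(2R).
B = (4π×10⁻⁷ × 12.4) / (2 × 0.00535) = 1.46×10⁻³ T.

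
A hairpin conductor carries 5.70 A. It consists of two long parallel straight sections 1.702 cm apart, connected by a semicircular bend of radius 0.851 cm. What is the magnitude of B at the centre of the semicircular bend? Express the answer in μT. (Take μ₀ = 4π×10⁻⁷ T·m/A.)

The semicircular arc contributes B_arc = μ₀I·π/(4πR) = μ₀I/(4R) = 2.10×10⁻⁴ T.
Each semi-infinite lead is at perpendicular distance R = 0.00851 m from the centre, with the perpendicular foot at its near end, so it contributes μ₀I/(4πR); both point the same way, together 1.34×10⁻⁴ T.
Arc and leads all point the same direction: B = 2.10×10⁻⁴ + 1.34×10⁻⁴ = 3.44×10⁻⁴ T.

B ≈ 344 μT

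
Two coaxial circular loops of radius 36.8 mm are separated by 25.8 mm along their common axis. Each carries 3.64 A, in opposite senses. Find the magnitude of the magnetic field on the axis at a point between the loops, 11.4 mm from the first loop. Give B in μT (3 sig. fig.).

Each loop contributes B = μ₀IR²/[2(R²+z²)^(3/2)] on the axis, with z measured from that loop.
Loop 1 (z = 0.0114 m): B₁ = 5.42×10⁻⁵ T. Loop 2 (z = 0.0144 m): B₂ = 5.02×10⁻⁵ T.
The fields oppose: B = |B₁ − B₂| = 3.98×10⁻⁶ T.

B ≈ 3.98 μT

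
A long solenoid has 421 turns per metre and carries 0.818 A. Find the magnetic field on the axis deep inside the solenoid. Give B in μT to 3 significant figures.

B ≈ 433 μT

Inside a long solenoid, B = μ₀nI with n = 421 turns/m.
B = 4π×10⁻⁷ × 421 × 0.818 = 4.33×10⁻⁴ T.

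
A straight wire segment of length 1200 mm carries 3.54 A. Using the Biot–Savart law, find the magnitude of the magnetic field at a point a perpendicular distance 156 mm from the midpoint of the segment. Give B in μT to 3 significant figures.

For a finite straight segment, B = (μ₀I/4πd)(sinθ₁ + sinθ₂), where θ₁, θ₂ are the angles from the perpendicular to each end.
The perpendicular from the point meets the wire at its midpoint, so each end is L/2 = 0.6 m away along the wire.
sinθ₁ = 0.6/√(0.6²+0.156²) = 0.9678; sinθ₂ = 0.6/√(0.6²+0.156²) = 0.9678.
B = (4π×10⁻⁷ × 3.54) / (4π × 0.156) × (0.9678 + 0.9678) = 4.39×10⁻⁶ T.

B ≈ 4.39 μT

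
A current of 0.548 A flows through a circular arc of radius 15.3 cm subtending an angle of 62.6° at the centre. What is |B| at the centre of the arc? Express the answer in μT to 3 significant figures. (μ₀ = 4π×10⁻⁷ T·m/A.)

The Biot–Savart field of a circular arc at its centre is B = μ₀Iφ/(4πR), with φ = 1.093 rad.
B = (4π×10⁻⁷ × 0.548 × 1.093) / (4π × 0.153) = 3.91×10⁻⁷ T.

B ≈ 0.391 μT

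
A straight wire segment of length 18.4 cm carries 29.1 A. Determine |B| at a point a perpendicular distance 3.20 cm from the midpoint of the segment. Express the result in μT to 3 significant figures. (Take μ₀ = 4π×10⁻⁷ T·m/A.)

For a finite straight segment, B = (μ₀I/4πd)(sinθ₁ + sinθ₂), where θ₁, θ₂ are the angles from the perpendicular to each end.
The perpendicular from the point meets the wire at its midpoint, so each end is L/2 = 0.092 m away along the wire.
sinθ₁ = 0.092/√(0.092²+0.032²) = 0.9445; sinθ₂ = 0.092/√(0.092²+0.032²) = 0.9445.
B = (4π×10⁻⁷ × 29.1) / (4π × 0.032) × (0.9445 + 0.9445) = 1.72×10⁻⁴ T.

B ≈ 172 μT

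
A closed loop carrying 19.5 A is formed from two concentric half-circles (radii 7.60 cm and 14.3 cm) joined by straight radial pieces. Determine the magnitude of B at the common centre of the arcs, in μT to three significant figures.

The radial connectors point toward the centre, so dl × r̂ = 0 and they contribute nothing.
Each semicircle gives μ₀I/(4R): inner arc 8.06×10⁻⁵ T, outer arc 4.28×10⁻⁵ T.
The two arcs carry current in opposite angular senses, so their fields oppose: B = |8.06×10⁻⁵ − 4.28×10⁻⁵| = 3.78×10⁻⁵ T.

B ≈ 37.8 μT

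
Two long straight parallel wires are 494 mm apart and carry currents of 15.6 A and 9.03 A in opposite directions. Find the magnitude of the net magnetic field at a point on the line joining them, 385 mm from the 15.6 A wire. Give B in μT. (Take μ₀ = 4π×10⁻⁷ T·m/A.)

B ≈ 24.7 μT

Each long wire gives B = μ₀I/(2πd). Distances are d₁ = 0.385 m and d₂ = 0.109 m.
B₁ = 8.10×10⁻⁶ T, B₂ = 1.66×10⁻⁵ T.
Between antiparallel currents both contributions point the same way, so they add. B = B₁ + B₂ = 8.10×10⁻⁶ + 1.66×10⁻⁵ = 2.47×10⁻⁵ T.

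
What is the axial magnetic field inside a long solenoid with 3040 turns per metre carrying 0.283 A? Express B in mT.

Inside a long solenoid, B = μ₀nI with n = 3040 turns/m.
B = 4π×10⁻⁷ × 3040 × 0.283 = 1.08×10⁻³ T.

B ≈ 1.08 mT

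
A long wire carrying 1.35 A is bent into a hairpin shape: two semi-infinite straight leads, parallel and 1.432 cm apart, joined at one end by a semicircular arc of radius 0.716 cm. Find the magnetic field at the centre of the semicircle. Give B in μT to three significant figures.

The semicircular arc contributes B_arc = μ₀I·π/(4πR) = μ₀I/(4R) = 5.92×10⁻⁵ T.
Each semi-infinite lead is at perpendicular distance R = 0.00716 m from the centre, with the perpendicular foot at its near end, so it contributes μ₀I/(4πR); both point the same way, together 3.77×10⁻⁵ T.
Arc and leads all point the same direction: B = 5.92×10⁻⁵ + 3.77×10⁻⁵ = 9.69×10⁻⁵ T.

B ≈ 96.9 μT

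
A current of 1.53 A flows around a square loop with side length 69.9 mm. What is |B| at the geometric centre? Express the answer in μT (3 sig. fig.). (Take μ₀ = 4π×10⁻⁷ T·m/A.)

Each side is a finite straight segment at perpendicular distance d = a/(2 tan(π/4)) = 0.03495 m from the centre, with end-angles ±π/4.
One side contributes B₁ = (μ₀I/4πd)·2 sin(π/4) = 6.19×10⁻⁶ T.
All 4 sides add in the same direction: B = 4 × 6.19×10⁻⁶ = 2.48×10⁻⁵ T.

B ≈ 24.8 μT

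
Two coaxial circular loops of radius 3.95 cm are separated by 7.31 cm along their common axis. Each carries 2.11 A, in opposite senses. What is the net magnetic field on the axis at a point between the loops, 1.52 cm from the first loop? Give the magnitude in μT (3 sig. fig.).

Each loop contributes B = μ₀IR²/[2(R²+z²)^(3/2)] on the axis, with z measured from that loop.
Loop 1 (z = 0.0152 m): B₁ = 2.73×10⁻⁵ T. Loop 2 (z = 0.0579 m): B₂ = 6.01×10⁻⁶ T.
The fields oppose: B = |B₁ − B₂| = 2.13×10⁻⁵ T.

B ≈ 21.3 μT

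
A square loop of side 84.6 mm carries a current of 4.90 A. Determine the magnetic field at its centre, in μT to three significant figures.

B ≈ 65.5 μT

Each side is a finite straight segment at perpendicular distance d = a/(2 tan(π/4)) = 0.0423 m from the centre, with end-angles ±π/4.
One side contributes B₁ = (μ₀I/4πd)·2 sin(π/4) = 1.64×10⁻⁵ T.
All 4 sides add in the same direction: B = 4 × 1.64×10⁻⁵ = 6.55×10⁻⁵ T.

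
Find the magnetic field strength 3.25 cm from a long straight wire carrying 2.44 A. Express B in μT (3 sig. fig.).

For an infinitely long straight wire, B = μ₀I/(2πd).
B = (4π×10⁻⁷ × 2.44) / (2π × 0.0325) = 1.50×10⁻⁵ T.

B ≈ 15.0 μT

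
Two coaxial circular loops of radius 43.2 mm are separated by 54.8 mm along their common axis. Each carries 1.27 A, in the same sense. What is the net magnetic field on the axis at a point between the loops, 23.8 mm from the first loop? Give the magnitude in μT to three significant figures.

B ≈ 22.3 μT

Each loop contributes B = μ₀IR²/[2(R²+z²)^(3/2)] on the axis, with z measured from that loop.
Loop 1 (z = 0.0238 m): B₁ = 1.24×10⁻⁵ T. Loop 2 (z = 0.031 m): B₂ = 9.91×10⁻⁶ T.
The fields add: B = B₁ + B₂ = 2.23×10⁻⁵ T.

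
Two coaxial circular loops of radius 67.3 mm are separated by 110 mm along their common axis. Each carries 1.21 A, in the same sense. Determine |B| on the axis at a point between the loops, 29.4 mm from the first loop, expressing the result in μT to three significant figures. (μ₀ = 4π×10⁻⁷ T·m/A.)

B ≈ 11.7 μT

Each loop contributes B = μ₀IR²/[2(R²+z²)^(3/2)] on the axis, with z measured from that loop.
Loop 1 (z = 0.0294 m): B₁ = 8.69×10⁻⁶ T. Loop 2 (z = 0.0806 m): B₂ = 2.97×10⁻⁶ T.
The fields add: B = B₁ + B₂ = 1.17×10⁻⁵ T.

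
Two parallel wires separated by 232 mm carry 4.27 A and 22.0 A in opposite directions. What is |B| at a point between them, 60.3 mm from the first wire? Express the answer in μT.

B ≈ 39.8 μT

Each long wire gives B = μ₀I/(2πd). Distances are d₁ = 0.0603 m and d₂ = 0.1717 m.
B₁ = 1.42×10⁻⁵ T, B₂ = 2.56×10⁻⁵ T.
Between antiparallel currents both contributions point the same way, so they add. B = B₁ + B₂ = 1.42×10⁻⁵ + 2.56×10⁻⁵ = 3.98×10⁻⁵ T.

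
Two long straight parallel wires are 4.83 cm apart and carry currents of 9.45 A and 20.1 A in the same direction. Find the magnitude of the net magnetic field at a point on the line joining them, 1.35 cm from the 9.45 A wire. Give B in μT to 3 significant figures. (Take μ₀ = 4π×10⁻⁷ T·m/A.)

Each long wire gives B = μ₀I/(2πd). Distances are d₁ = 0.0135 m and d₂ = 0.0348 m.
B₁ = 1.40×10⁻⁴ T, B₂ = 1.16×10⁻⁴ T.
Between parallel currents the two contributions point in opposite directions, so they subtract. B = |B₁ − B₂| = |1.40×10⁻⁴ − 1.16×10⁻⁴| = 2.45×10⁻⁵ T.

B ≈ 24.5 μT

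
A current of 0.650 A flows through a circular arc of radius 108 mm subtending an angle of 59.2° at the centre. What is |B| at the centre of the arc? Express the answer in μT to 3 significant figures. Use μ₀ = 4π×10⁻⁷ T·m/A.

The Biot–Savart field of a circular arc at its centre is B = μ₀Iφ/(4πR), with φ = 1.033 rad.
B = (4π×10⁻⁷ × 0.650 × 1.033) / (4π × 0.108) = 6.22×10⁻⁷ T.

B ≈ 0.622 μT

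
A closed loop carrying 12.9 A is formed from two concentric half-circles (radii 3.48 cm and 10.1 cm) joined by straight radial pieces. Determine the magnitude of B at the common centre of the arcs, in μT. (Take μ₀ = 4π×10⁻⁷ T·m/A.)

B ≈ 76.3 μT

The radial connectors point toward the centre, so dl × r̂ = 0 and they contribute nothing.
Each semicircle gives μ₀I/(4R): inner arc 1.16×10⁻⁴ T, outer arc 4.01×10⁻⁵ T.
The two arcs carry current in opposite angular senses, so their fields oppose: B = |1.16×10⁻⁴ − 4.01×10⁻⁵| = 7.63×10⁻⁵ T.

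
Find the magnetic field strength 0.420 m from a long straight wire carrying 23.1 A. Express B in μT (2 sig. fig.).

For an infinitely long straight wire, B = μ₀I/(2πd).
B = (4π×10⁻⁷ × 23.1) / (2π × 0.42) = 1.10×10⁻⁵ T.

B ≈ 11 μT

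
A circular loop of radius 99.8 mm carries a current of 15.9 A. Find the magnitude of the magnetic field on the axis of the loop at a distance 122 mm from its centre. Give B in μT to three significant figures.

B ≈ 25.4 μT

On the axis of a circular loop, B = μ₀IR² / [2(R²+z²)^(3/2)].
R² + z² = (0.0998)² + (0.122)² = 0.02484 m², and (R²+z²)^(3/2) = 3.92×10⁻³ m³.
B = (4π×10⁻⁷ × 15.9 × 0.00996) / (2 × 3.92×10⁻³) = 2.54×10⁻⁵ T.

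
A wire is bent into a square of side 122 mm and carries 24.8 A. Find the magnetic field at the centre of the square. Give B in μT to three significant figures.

Each side is a finite straight segment at perpendicular distance d = a/(2 tan(π/4)) = 0.061 m from the centre, with end-angles ±π/4.
One side contributes B₁ = (μ₀I/4πd)·2 sin(π/4) = 5.75×10⁻⁵ T.
All 4 sides add in the same direction: B = 4 × 5.75×10⁻⁵ = 2.30×10⁻⁴ T.

B ≈ 230 μT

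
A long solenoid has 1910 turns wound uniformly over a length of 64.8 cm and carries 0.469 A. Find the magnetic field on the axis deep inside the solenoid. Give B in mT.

Inside a long solenoid, B = μ₀nI with n = 2948 turns/m.
B = 4π×10⁻⁷ × 2948 × 0.469 = 1.74×10⁻³ T.

B ≈ 1.74 mT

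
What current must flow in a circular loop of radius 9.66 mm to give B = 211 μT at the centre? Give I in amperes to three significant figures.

At the centre of a circular loop B = μ₀I/(2R), so I = 2RB/μ₀.
With R = 0.00966 m, I = 2 × 0.00966 × 2.11×10⁻⁴ / (4π×10⁻⁷) = 3.24 A.

I ≈ 3.24 A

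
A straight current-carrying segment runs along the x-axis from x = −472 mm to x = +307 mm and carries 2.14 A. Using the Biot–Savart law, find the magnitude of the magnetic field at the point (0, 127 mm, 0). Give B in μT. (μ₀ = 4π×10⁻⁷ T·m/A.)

For a finite straight segment, B = (μ₀I/4πd)(sinθ₁ + sinθ₂), where θ₁, θ₂ are the angles from the perpendicular to each end.
The perpendicular distance is d = 0.127 m; the end-offsets along the wire are a = 0.472 m and b = 0.307 m.
sinθ₁ = 0.472/√(0.472²+0.127²) = 0.9657; sinθ₂ = 0.307/√(0.307²+0.127²) = 0.9241.
B = (4π×10⁻⁷ × 2.14) / (4π × 0.127) × (0.9657 + 0.9241) = 3.18×10⁻⁶ T.

B ≈ 3.18 μT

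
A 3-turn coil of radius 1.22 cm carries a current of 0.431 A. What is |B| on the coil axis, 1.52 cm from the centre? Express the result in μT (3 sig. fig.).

B ≈ 16.3 μT

For an N-turn flat coil, B = Nμ₀IR²/[2(R²+z²)^(3/2)] with R = 0.0122 m, z = 0.0152 m.
B = 3 × 5.44×10⁻⁶ T = 1.63×10⁻⁵ T.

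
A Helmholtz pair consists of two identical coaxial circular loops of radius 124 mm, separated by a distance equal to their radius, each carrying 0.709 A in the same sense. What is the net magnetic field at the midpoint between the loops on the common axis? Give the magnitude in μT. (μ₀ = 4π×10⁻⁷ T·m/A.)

B ≈ 5.14 μT

Each loop contributes B = μ₀IR²/[2(R²+z²)^(3/2)] on the axis, with z measured from that loop.
Loop 1 (z = 0.062 m): B₁ = 2.57×10⁻⁶ T. Loop 2 (z = 0.062 m): B₂ = 2.57×10⁻⁶ T.
The fields add: B = B₁ + B₂ = 5.14×10⁻⁶ T.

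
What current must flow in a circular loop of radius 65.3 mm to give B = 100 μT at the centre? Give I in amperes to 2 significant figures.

At the centre of a circular loop B = μ₀I/(2R), so I = 2RB/μ₀.
With R = 0.0653 m, I = 2 × 0.0653 × 1.00×10⁻⁴ / (4π×10⁻⁷) = 10.4 A.

I ≈ 10 A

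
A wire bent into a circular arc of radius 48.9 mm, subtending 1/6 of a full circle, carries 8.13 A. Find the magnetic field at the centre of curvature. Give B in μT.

The Biot–Savart field of a circular arc at its centre is B = μ₀Iφ/(4πR), with φ = 1.047 rad.
B = (4π×10⁻⁷ × 8.13 × 1.047) / (4π × 0.0489) = 1.74×10⁻⁵ T.

B ≈ 17.4 μT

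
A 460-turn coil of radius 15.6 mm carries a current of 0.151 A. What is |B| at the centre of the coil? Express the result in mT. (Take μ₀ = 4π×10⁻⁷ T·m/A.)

For an N-turn flat coil, B = Nμ₀I/(2R) with R = 0.0156 m.
B = 460 × 6.08×10⁻⁶ T = 2.80×10⁻³ T.

B ≈ 2.80 mT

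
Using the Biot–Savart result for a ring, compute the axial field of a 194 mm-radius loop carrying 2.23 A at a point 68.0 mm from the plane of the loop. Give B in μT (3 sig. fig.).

On the axis of a circular loop, B = μ₀IR² / [2(R²+z²)^(3/2)].
R² + z² = (0.194)² + (0.068)² = 0.04226 m², and (R²+z²)^(3/2) = 8.69×10⁻³ m³.
B = (4π×10⁻⁷ × 2.23 × 0.03764) / (2 × 8.69×10⁻³) = 6.07×10⁻⁶ T.

B ≈ 6.07 μT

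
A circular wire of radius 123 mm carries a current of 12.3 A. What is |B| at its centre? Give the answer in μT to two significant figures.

At the centre of a circular loop the Biot–Savart law gives B = μ₀I/(2R).
B = (4π×10⁻⁷ × 12.3) / (2 × 0.123) = 6.28×10⁻⁵ T.

B ≈ 63 μT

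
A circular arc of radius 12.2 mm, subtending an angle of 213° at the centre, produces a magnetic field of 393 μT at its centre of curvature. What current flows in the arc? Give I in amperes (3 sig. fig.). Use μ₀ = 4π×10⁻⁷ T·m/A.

For a circular arc, B = μ₀Iφ/(4πR) with φ in radians; here φ = 3.718 rad.
So I = 4πRB/(μ₀φ) = 4π × 0.0122 × 3.93×10⁻⁴ / (4π×10⁻⁷ × 3.718) = 12.9 A.

I ≈ 12.9 A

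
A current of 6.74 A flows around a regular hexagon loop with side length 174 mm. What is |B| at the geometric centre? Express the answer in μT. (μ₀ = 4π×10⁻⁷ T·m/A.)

Each side is a finite straight segment at perpendicular distance d = a/(2 tan(π/6)) = 0.1507 m from the centre, with end-angles ±π/6.
One side contributes B₁ = (μ₀I/4πd)·2 sin(π/6) = 4.47×10⁻⁶ T.
All 6 sides add in the same direction: B = 6 × 4.47×10⁻⁶ = 2.68×10⁻⁵ T.

B ≈ 26.8 μT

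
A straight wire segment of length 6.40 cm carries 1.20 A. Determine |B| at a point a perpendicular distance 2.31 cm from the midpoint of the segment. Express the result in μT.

For a finite straight segment, B = (μ₀I/4πd)(sinθ₁ + sinθ₂), where θ₁, θ₂ are the angles from the perpendicular to each end.
The perpendicular from the point meets the wire at its midpoint, so each end is L/2 = 0.032 m away along the wire.
sinθ₁ = 0.032/√(0.032²+0.0231²) = 0.8108; sinθ₂ = 0.032/√(0.032²+0.0231²) = 0.8108.
B = (4π×10⁻⁷ × 1.20) / (4π × 0.0231) × (0.8108 + 0.8108) = 8.42×10⁻⁶ T.

B ≈ 8.42 μT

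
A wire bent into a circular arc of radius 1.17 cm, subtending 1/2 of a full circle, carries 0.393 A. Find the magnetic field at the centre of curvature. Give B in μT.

The Biot–Savart field of a circular arc at its centre is B = μ₀Iφ/(4πR), with φ = 3.142 rad.
B = (4π×10⁻⁷ × 0.393 × 3.142) / (4π × 0.0117) = 1.06×10⁻⁵ T.

B ≈ 10.6 μT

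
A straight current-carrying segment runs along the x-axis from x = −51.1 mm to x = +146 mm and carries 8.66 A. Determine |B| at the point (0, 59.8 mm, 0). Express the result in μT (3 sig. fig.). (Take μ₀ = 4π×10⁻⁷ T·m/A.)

For a finite straight segment, B = (μ₀I/4πd)(sinθ₁ + sinθ₂), where θ₁, θ₂ are the angles from the perpendicular to each end.
The perpendicular distance is d = 0.0598 m; the end-offsets along the wire are a = 0.0511 m and b = 0.146 m.
sinθ₁ = 0.0511/√(0.0511²+0.0598²) = 0.6496; sinθ₂ = 0.146/√(0.146²+0.0598²) = 0.9254.
B = (4π×10⁻⁷ × 8.66) / (4π × 0.0598) × (0.6496 + 0.9254) = 2.28×10⁻⁵ T.

B ≈ 22.8 μT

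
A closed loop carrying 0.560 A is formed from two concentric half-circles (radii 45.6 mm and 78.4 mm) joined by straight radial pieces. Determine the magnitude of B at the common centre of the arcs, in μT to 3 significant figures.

The radial connectors point toward the centre, so dl × r̂ = 0 and they contribute nothing.
Each semicircle gives μ₀I/(4R): inner arc 3.86×10⁻⁶ T, outer arc 2.24×10⁻⁶ T.
The two arcs carry current in opposite angular senses, so their fields oppose: B = |3.86×10⁻⁶ − 2.24×10⁻⁶| = 1.61×10⁻⁶ T.

B ≈ 1.61 μT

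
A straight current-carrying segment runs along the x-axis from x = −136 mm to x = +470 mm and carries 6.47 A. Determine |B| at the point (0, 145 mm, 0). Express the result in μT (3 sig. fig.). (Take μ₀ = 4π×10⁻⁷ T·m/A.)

For a finite straight segment, B = (μ₀I/4πd)(sinθ₁ + sinθ₂), where θ₁, θ₂ are the angles from the perpendicular to each end.
The perpendicular distance is d = 0.145 m; the end-offsets along the wire are a = 0.136 m and b = 0.47 m.
sinθ₁ = 0.136/√(0.136²+0.145²) = 0.6841; sinθ₂ = 0.47/√(0.47²+0.145²) = 0.9556.
B = (4π×10⁻⁷ × 6.47) / (4π × 0.145) × (0.6841 + 0.9556) = 7.32×10⁻⁶ T.

B ≈ 7.32 μT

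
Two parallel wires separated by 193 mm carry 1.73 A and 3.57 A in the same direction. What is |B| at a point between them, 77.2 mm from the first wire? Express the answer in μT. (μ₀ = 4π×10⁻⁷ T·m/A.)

B ≈ 1.68 μT

Each long wire gives B = μ₀I/(2πd). Distances are d₁ = 0.0772 m and d₂ = 0.1158 m.
B₁ = 4.48×10⁻⁶ T, B₂ = 6.17×10⁻⁶ T.
Between parallel currents the two contributions point in opposite directions, so they subtract. B = |B₁ − B₂| = |4.48×10⁻⁶ − 6.17×10⁻⁶| = 1.68×10⁻⁶ T.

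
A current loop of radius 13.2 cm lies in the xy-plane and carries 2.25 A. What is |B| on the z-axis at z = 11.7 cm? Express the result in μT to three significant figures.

B ≈ 4.49 μT

On the axis of a circular loop, B = μ₀IR² / [2(R²+z²)^(3/2)].
R² + z² = (0.132)² + (0.117)² = 0.03111 m², and (R²+z²)^(3/2) = 5.49×10⁻³ m³.
B = (4π×10⁻⁷ × 2.25 × 0.01742) / (2 × 5.49×10⁻³) = 4.49×10⁻⁶ T.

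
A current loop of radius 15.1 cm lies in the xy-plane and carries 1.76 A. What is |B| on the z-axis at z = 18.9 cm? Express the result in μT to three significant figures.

B ≈ 1.78 μT

On the axis of a circular loop, B = μ₀IR² / [2(R²+z²)^(3/2)].
R² + z² = (0.151)² + (0.189)² = 0.05852 m², and (R²+z²)^(3/2) = 1.42×10⁻² m³.
B = (4π×10⁻⁷ × 1.76 × 0.0228) / (2 × 1.42×10⁻²) = 1.78×10⁻⁶ T.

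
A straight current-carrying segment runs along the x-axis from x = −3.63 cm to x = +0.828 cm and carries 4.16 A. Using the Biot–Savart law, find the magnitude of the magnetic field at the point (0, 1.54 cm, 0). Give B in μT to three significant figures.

B ≈ 37.7 μT

For a finite straight segment, B = (μ₀I/4πd)(sinθ₁ + sinθ₂), where θ₁, θ₂ are the angles from the perpendicular to each end.
The perpendicular distance is d = 0.0154 m; the end-offsets along the wire are a = 0.0363 m and b = 0.00828 m.
sinθ₁ = 0.0363/√(0.0363²+0.0154²) = 0.9206; sinθ₂ = 0.00828/√(0.00828²+0.0154²) = 0.4736.
B = (4π×10⁻⁷ × 4.16) / (4π × 0.0154) × (0.9206 + 0.4736) = 3.77×10⁻⁵ T.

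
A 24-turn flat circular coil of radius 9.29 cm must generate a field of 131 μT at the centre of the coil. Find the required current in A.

For an N-turn coil, B = Nμ₀I/(2R) with R = 0.0929 m, so I = 2RB/(Nμ₀) = 2 × 0.0929 × 1.31×10⁻⁴ / (24 × 4π×10⁻⁷) = 0.807 A.

I ≈ 0.807 A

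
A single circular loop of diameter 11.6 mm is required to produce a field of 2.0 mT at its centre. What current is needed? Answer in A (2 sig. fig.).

I ≈ 18 A

At the centre of a circular loop B = μ₀I/(2R), so I = 2RB/μ₀.
With R = 0.0058 m, I = 2 × 0.0058 × 2.00×10⁻³ / (4π×10⁻⁷) = 18.5 A.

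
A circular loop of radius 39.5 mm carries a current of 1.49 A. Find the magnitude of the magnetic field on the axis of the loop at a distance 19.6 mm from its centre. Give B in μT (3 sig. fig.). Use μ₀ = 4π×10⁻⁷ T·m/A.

On the axis of a circular loop, B = μ₀IR² / [2(R²+z²)^(3/2)].
R² + z² = (0.0395)² + (0.0196)² = 0.001944 m², and (R²+z²)^(3/2) = 8.57×10⁻⁵ m³.
B = (4π×10⁻⁷ × 1.49 × 0.00156) / (2 × 8.57×10⁻⁵) = 1.70×10⁻⁵ T.

B ≈ 17.0 μT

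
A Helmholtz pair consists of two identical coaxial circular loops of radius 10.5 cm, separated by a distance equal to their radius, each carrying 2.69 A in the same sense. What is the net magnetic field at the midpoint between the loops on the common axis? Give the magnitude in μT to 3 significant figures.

B ≈ 23.0 μT

Each loop contributes B = μ₀IR²/[2(R²+z²)^(3/2)] on the axis, with z measured from that loop.
Loop 1 (z = 0.0525 m): B₁ = 1.15×10⁻⁵ T. Loop 2 (z = 0.0525 m): B₂ = 1.15×10⁻⁵ T.
The fields add: B = B₁ + B₂ = 2.30×10⁻⁵ T.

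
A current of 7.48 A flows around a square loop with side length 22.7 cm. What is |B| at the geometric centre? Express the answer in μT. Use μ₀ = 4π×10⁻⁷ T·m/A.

Each side is a finite straight segment at perpendicular distance d = a/(2 tan(π/4)) = 0.1135 m from the centre, with end-angles ±π/4.
One side contributes B₁ = (μ₀I/4πd)·2 sin(π/4) = 9.32×10⁻⁶ T.
All 4 sides add in the same direction: B = 4 × 9.32×10⁻⁶ = 3.73×10⁻⁵ T.

B ≈ 37.3 μT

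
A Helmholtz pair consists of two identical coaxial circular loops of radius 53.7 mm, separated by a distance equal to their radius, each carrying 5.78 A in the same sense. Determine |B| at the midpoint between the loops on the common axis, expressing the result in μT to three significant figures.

Each loop contributes B = μ₀IR²/[2(R²+z²)^(3/2)] on the axis, with z measured from that loop.
Loop 1 (z = 0.02685 m): B₁ = 4.84×10⁻⁵ T. Loop 2 (z = 0.02685 m): B₂ = 4.84×10⁻⁵ T.
The fields add: B = B₁ + B₂ = 9.68×10⁻⁵ T.

B ≈ 96.8 μT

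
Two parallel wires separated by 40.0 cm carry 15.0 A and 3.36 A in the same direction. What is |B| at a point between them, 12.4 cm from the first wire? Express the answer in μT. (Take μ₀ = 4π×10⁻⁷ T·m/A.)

Each long wire gives B = μ₀I/(2πd). Distances are d₁ = 0.124 m and d₂ = 0.276 m.
B₁ = 2.42×10⁻⁵ T, B₂ = 2.43×10⁻⁶ T.
Between parallel currents the two contributions point in opposite directions, so they subtract. B = |B₁ − B₂| = |2.42×10⁻⁵ − 2.43×10⁻⁶| = 2.18×10⁻⁵ T.

B ≈ 21.8 μT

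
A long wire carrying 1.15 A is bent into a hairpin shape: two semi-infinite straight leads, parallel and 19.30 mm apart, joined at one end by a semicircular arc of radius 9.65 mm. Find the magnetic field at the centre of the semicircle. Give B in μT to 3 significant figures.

B ≈ 61.3 μT

The semicircular arc contributes B_arc = μ₀I·π/(4πR) = μ₀I/(4R) = 3.74×10⁻⁵ T.
Each semi-infinite lead is at perpendicular distance R = 0.00965 m from the centre, with the perpendicular foot at its near end, so it contributes μ₀I/(4πR); both point the same way, together 2.38×10⁻⁵ T.
Arc and leads all point the same direction: B = 3.74×10⁻⁵ + 2.38×10⁻⁵ = 6.13×10⁻⁵ T.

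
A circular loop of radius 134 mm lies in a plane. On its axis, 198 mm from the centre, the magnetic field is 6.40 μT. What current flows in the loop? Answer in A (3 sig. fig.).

I ≈ 7.75 A

On the axis of a loop, B = μ₀IR²/[2(R²+z²)^(3/2)], so I = 2B(R²+z²)^(3/2)/(μ₀R²).
R² + z² = 0.01796 + 0.0392 = 0.05716 m²; raised to 3/2 gives 1.37×10⁻² m³.
I = 2 × 6.40×10⁻⁶ × 1.37×10⁻² / (1.26×10⁻⁶ × 0.01796) = 7.75 A.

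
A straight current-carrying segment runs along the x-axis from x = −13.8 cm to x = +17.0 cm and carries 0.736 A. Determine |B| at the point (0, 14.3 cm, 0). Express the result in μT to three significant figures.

B ≈ 0.751 μT

For a finite straight segment, B = (μ₀I/4πd)(sinθ₁ + sinθ₂), where θ₁, θ₂ are the angles from the perpendicular to each end.
The perpendicular distance is d = 0.143 m; the end-offsets along the wire are a = 0.138 m and b = 0.17 m.
sinθ₁ = 0.138/√(0.138²+0.143²) = 0.6944; sinθ₂ = 0.17/√(0.17²+0.143²) = 0.7653.
B = (4π×10⁻⁷ × 0.736) / (4π × 0.143) × (0.6944 + 0.7653) = 7.51×10⁻⁷ T.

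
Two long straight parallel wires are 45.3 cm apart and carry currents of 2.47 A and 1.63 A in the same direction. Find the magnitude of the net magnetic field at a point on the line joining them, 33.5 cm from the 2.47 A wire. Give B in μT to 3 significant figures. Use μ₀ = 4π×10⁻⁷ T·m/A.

B ≈ 1.29 μT

Each long wire gives B = μ₀I/(2πd). Distances are d₁ = 0.335 m and d₂ = 0.118 m.
B₁ = 1.47×10⁻⁶ T, B₂ = 2.76×10⁻⁶ T.
Between parallel currents the two contributions point in opposite directions, so they subtract. B = |B₁ − B₂| = |1.47×10⁻⁶ − 2.76×10⁻⁶| = 1.29×10⁻⁶ T.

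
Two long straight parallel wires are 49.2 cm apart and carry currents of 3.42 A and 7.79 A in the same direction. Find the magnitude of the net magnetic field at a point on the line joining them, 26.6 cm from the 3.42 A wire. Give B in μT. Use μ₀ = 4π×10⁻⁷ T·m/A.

B ≈ 4.32 μT

Each long wire gives B = μ₀I/(2πd). Distances are d₁ = 0.266 m and d₂ = 0.226 m.
B₁ = 2.57×10⁻⁶ T, B₂ = 6.89×10⁻⁶ T.
Between parallel currents the two contributions point in opposite directions, so they subtract. B = |B₁ − B₂| = |2.57×10⁻⁶ − 6.89×10⁻⁶| = 4.32×10⁻⁶ T.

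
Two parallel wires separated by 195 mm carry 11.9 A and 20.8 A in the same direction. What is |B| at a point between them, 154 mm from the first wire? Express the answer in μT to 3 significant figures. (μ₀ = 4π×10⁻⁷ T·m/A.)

Each long wire gives B = μ₀I/(2πd). Distances are d₁ = 0.154 m and d₂ = 0.041 m.
B₁ = 1.55×10⁻⁵ T, B₂ = 1.01×10⁻⁴ T.
Between parallel currents the two contributions point in opposite directions, so they subtract. B = |B₁ − B₂| = |1.55×10⁻⁵ − 1.01×10⁻⁴| = 8.60×10⁻⁵ T.

B ≈ 86.0 μT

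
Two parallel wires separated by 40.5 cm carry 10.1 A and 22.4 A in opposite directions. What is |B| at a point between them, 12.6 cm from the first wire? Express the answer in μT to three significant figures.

B ≈ 32.1 μT

Each long wire gives B = μ₀I/(2πd). Distances are d₁ = 0.126 m and d₂ = 0.279 m.
B₁ = 1.60×10⁻⁵ T, B₂ = 1.61×10⁻⁵ T.
Between antiparallel currents both contributions point the same way, so they add. B = B₁ + B₂ = 1.60×10⁻⁵ + 1.61×10⁻⁵ = 3.21×10⁻⁵ T.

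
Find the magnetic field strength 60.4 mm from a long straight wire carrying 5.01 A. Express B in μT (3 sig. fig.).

B ≈ 16.6 μT

For an infinitely long straight wire, B = μ₀I/(2πd).
B = (4π×10⁻⁷ × 5.01) / (2π × 0.0604) = 1.66×10⁻⁵ T.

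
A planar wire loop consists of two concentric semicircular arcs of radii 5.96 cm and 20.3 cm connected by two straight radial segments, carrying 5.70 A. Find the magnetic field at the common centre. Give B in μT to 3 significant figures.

The radial connectors point toward the centre, so dl × r̂ = 0 and they contribute nothing.
Each semicircle gives μ₀I/(4R): inner arc 3.00×10⁻⁵ T, outer arc 8.82×10⁻⁶ T.
The two arcs carry current in opposite angular senses, so their fields oppose: B = |3.00×10⁻⁵ − 8.82×10⁻⁶| = 2.12×10⁻⁵ T.

B ≈ 21.2 μT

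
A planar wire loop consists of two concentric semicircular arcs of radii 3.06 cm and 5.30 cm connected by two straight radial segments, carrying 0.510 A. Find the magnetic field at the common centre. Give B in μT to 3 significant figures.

The radial connectors point toward the centre, so dl × r̂ = 0 and they contribute nothing.
Each semicircle gives μ₀I/(4R): inner arc 5.24×10⁻⁶ T, outer arc 3.02×10⁻⁶ T.
The two arcs carry current in opposite angular senses, so their fields oppose: B = |5.24×10⁻⁶ − 3.02×10⁻⁶| = 2.21×10⁻⁶ T.

B ≈ 2.21 μT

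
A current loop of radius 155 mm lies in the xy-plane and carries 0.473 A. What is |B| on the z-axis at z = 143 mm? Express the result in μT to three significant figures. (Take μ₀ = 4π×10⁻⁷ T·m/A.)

On the axis of a circular loop, B = μ₀IR² / [2(R²+z²)^(3/2)].
R² + z² = (0.155)² + (0.143)² = 0.04447 m², and (R²+z²)^(3/2) = 9.38×10⁻³ m³.
B = (4π×10⁻⁷ × 0.473 × 0.02403) / (2 × 9.38×10⁻³) = 7.61×10⁻⁷ T.

B ≈ 0.761 μT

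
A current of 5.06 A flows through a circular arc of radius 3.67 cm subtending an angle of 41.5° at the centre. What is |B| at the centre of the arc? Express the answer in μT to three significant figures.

The Biot–Savart field of a circular arc at its centre is B = μ₀Iφ/(4πR), with φ = 0.7243 rad.
B = (4π×10⁻⁷ × 5.06 × 0.7243) / (4π × 0.0367) = 9.99×10⁻⁶ T.

B ≈ 9.99 μT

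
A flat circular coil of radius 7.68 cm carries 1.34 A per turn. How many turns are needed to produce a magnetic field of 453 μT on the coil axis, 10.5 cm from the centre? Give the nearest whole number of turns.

For an N-turn coil, B = Nμ₀IR²/[2(R²+z²)^(3/2)]. A single turn gives B₁ = 2.26×10⁻⁶ T with R = 0.0768 m, z = 0.105 m.
N = B/B₁ = 4.53×10⁻⁴ / 2.26×10⁻⁶ = 200.82.

N = 201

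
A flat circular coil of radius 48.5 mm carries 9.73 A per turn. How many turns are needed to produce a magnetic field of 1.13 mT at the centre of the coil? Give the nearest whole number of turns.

N = 9

For an N-turn coil, B = Nμ₀I/(2R). A single turn gives B₁ = 1.26×10⁻⁴ T with R = 0.0485 m.
N = B/B₁ = 1.13×10⁻³ / 1.26×10⁻⁴ = 8.96.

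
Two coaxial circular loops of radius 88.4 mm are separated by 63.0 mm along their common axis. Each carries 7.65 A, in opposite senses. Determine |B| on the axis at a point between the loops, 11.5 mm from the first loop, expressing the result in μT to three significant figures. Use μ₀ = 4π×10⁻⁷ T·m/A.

B ≈ 17.9 μT

Each loop contributes B = μ₀IR²/[2(R²+z²)^(3/2)] on the axis, with z measured from that loop.
Loop 1 (z = 0.0115 m): B₁ = 5.30×10⁻⁵ T. Loop 2 (z = 0.0515 m): B₂ = 3.51×10⁻⁵ T.
The fields oppose: B = |B₁ − B₂| = 1.79×10⁻⁵ T.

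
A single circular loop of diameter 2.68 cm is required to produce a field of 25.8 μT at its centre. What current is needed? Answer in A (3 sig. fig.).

At the centre of a circular loop B = μ₀I/(2R), so I = 2RB/μ₀.
With R = 0.0134 m, I = 2 × 0.0134 × 2.58×10⁻⁵ / (4π×10⁻⁷) = 0.550 A.

I ≈ 0.550 A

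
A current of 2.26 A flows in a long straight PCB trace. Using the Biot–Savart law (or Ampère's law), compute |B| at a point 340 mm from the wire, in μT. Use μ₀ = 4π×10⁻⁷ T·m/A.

For an infinitely long straight wire, B = μ₀I/(2πd).
B = (4π×10⁻⁷ × 2.26) / (2π × 0.34) = 1.33×10⁻⁶ T.

B ≈ 1.33 μT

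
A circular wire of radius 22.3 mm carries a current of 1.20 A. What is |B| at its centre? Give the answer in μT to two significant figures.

B ≈ 34 μT

At the centre of a circular loop the Biot–Savart law gives B = μ₀I/(2R).
B = (4π×10⁻⁷ × 1.20) / (2 × 0.0223) = 3.38×10⁻⁵ T.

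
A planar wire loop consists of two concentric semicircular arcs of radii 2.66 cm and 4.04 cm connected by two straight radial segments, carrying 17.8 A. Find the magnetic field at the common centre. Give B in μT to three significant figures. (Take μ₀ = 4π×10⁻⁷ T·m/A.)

B ≈ 71.8 μT

The radial connectors point toward the centre, so dl × r̂ = 0 and they contribute nothing.
Each semicircle gives μ₀I/(4R): inner arc 2.10×10⁻⁴ T, outer arc 1.38×10⁻⁴ T.
The two arcs carry current in opposite angular senses, so their fields oppose: B = |2.10×10⁻⁴ − 1.38×10⁻⁴| = 7.18×10⁻⁵ T.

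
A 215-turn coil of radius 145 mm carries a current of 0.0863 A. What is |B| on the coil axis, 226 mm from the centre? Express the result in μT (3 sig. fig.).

For an N-turn flat coil, B = Nμ₀IR²/[2(R²+z²)^(3/2)] with R = 0.145 m, z = 0.226 m.
B = 215 × 5.89×10⁻⁸ T = 1.27×10⁻⁵ T.

B ≈ 12.7 μT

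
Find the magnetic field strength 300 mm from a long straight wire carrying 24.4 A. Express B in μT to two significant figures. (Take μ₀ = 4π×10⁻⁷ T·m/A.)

B ≈ 16 μT

For an infinitely long straight wire, B = μ₀I/(2πd).
B = (4π×10⁻⁷ × 24.4) / (2π × 0.3) = 1.63×10⁻⁵ T.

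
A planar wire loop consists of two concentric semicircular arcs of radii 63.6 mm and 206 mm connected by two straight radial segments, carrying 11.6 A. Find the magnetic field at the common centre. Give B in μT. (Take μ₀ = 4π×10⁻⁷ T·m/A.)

The radial connectors point toward the centre, so dl × r̂ = 0 and they contribute nothing.
Each semicircle gives μ₀I/(4R): inner arc 5.73×10⁻⁵ T, outer arc 1.77×10⁻⁵ T.
The two arcs carry current in opposite angular senses, so their fields oppose: B = |5.73×10⁻⁵ − 1.77×10⁻⁵| = 3.96×10⁻⁵ T.

B ≈ 39.6 μT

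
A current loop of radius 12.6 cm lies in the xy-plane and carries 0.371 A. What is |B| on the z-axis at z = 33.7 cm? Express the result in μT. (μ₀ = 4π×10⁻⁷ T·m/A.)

On the axis of a circular loop, B = μ₀IR² / [2(R²+z²)^(3/2)].
R² + z² = (0.126)² + (0.337)² = 0.1294 m², and (R²+z²)^(3/2) = 4.66×10⁻² m³.
B = (4π×10⁻⁷ × 0.371 × 0.01588) / (2 × 4.66×10⁻²) = 7.95×10⁻⁸ T.

B ≈ 0.0795 μT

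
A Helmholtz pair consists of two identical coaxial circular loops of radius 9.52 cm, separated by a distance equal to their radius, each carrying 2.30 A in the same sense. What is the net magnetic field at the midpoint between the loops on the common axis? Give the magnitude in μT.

Each loop contributes B = μ₀IR²/[2(R²+z²)^(3/2)] on the axis, with z measured from that loop.
Loop 1 (z = 0.0476 m): B₁ = 1.09×10⁻⁵ T. Loop 2 (z = 0.0476 m): B₂ = 1.09×10⁻⁵ T.
The fields add: B = B₁ + B₂ = 2.17×10⁻⁵ T.

B ≈ 21.7 μT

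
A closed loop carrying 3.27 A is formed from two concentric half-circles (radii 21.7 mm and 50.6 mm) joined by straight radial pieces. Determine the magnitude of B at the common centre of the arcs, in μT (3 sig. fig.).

B ≈ 27.0 μT

The radial connectors point toward the centre, so dl × r̂ = 0 and they contribute nothing.
Each semicircle gives μ₀I/(4R): inner arc 4.73×10⁻⁵ T, outer arc 2.03×10⁻⁵ T.
The two arcs carry current in opposite angular senses, so their fields oppose: B = |4.73×10⁻⁵ − 2.03×10⁻⁵| = 2.70×10⁻⁵ T.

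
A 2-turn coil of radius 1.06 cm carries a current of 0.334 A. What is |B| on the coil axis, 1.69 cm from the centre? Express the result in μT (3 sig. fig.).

B ≈ 5.94 μT

For an N-turn flat coil, B = Nμ₀IR²/[2(R²+z²)^(3/2)] with R = 0.0106 m, z = 0.0169 m.
B = 2 × 2.97×10⁻⁶ T = 5.94×10⁻⁶ T.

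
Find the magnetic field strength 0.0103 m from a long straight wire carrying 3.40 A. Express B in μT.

B ≈ 66.0 μT

For an infinitely long straight wire, B = μ₀I/(2πd).
B = (4π×10⁻⁷ × 3.40) / (2π × 0.0103) = 6.60×10⁻⁵ T.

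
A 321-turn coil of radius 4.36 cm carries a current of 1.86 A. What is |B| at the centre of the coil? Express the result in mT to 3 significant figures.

For an N-turn flat coil, B = Nμ₀I/(2R) with R = 0.0436 m.
B = 321 × 2.68×10⁻⁵ T = 8.60×10⁻³ T.

B ≈ 8.60 mT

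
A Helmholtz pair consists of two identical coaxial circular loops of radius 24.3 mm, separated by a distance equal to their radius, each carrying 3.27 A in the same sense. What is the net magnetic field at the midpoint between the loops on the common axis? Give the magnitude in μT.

Each loop contributes B = μ₀IR²/[2(R²+z²)^(3/2)] on the axis, with z measured from that loop.
Loop 1 (z = 0.01215 m): B₁ = 6.05×10⁻⁵ T. Loop 2 (z = 0.01215 m): B₂ = 6.05×10⁻⁵ T.
The fields add: B = B₁ + B₂ = 1.21×10⁻⁴ T.

B ≈ 121 μT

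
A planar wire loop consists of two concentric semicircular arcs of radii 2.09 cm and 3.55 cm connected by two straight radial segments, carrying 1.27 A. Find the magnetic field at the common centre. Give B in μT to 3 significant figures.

The radial connectors point toward the centre, so dl × r̂ = 0 and they contribute nothing.
Each semicircle gives μ₀I/(4R): inner arc 1.91×10⁻⁵ T, outer arc 1.12×10⁻⁵ T.
The two arcs carry current in opposite angular senses, so their fields oppose: B = |1.91×10⁻⁵ − 1.12×10⁻⁵| = 7.85×10⁻⁶ T.

B ≈ 7.85 μT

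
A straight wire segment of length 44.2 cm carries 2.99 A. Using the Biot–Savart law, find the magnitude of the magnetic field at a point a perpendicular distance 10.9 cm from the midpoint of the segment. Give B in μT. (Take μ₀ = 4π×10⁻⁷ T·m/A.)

B ≈ 4.92 μT

For a finite straight segment, B = (μ₀I/4πd)(sinθ₁ + sinθ₂), where θ₁, θ₂ are the angles from the perpendicular to each end.
The perpendicular from the point meets the wire at its midpoint, so each end is L/2 = 0.221 m away along the wire.
sinθ₁ = 0.221/√(0.221²+0.109²) = 0.8968; sinθ₂ = 0.221/√(0.221²+0.109²) = 0.8968.
B = (4π×10⁻⁷ × 2.99) / (4π × 0.109) × (0.8968 + 0.8968) = 4.92×10⁻⁶ T.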